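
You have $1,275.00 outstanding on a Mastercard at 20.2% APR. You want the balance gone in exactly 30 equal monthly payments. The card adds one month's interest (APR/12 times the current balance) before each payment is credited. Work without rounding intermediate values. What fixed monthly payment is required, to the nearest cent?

Monthly rate r = 20.2%/12 = 1.68333% = 0.0168333.
Level-payment amortization: P = B₀·r / (1 − (1+r)^(−n)) = 1275.00·0.0168333 / (1 − 1.01683^(−30)).
Denominator 1 − (1+r)^(−30) = 0.393952364.
P = 21.4625 / 0.393952364 ≈ 54.48.

$54.48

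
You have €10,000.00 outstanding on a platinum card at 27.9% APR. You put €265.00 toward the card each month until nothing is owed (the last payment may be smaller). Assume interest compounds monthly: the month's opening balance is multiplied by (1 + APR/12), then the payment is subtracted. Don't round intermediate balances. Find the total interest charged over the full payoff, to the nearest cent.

Monthly rate r = 27.9%/12 = 2.325% = 0.02325.
Payoff takes n = ⌈−ln(1 − rB₀/P)/ln(1+r)⌉ = ⌈91.303⌉ = 92 payments; the last is €80.90.
Total paid = 91·€265.00 + €80.90 = €24,195.90.
Total interest = total paid − principal = €24,195.90 − €10,000.00 = €14,195.90.

€14,195.90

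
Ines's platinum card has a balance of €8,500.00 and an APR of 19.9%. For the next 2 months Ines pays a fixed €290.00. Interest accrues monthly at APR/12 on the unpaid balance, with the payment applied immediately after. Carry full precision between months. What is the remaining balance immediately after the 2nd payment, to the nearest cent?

Monthly rate r = 19.9%/12 = 1.65833% = 0.0165833.
Each month: B ← B·(1+r) − €290.00.
Month 1: interest €140.96; balance after payment €8,350.96.
Month 2: interest €138.49; balance after payment €8,199.45.

€8,199.45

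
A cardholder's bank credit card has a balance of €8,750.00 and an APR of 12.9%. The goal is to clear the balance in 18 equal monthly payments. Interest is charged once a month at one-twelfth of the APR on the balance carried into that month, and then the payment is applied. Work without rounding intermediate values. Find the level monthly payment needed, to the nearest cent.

Monthly rate r = 12.9%/12 = 1.075% = 0.01075.
Level-payment amortization: P = B₀·r / (1 − (1+r)^(−n)) = 8750.00·0.01075 / (1 − 1.01075^(−18)).
Denominator 1 − (1+r)^(−18) = 0.175078733.
P = 94.0625 / 0.175078733 ≈ 537.26.

€537.26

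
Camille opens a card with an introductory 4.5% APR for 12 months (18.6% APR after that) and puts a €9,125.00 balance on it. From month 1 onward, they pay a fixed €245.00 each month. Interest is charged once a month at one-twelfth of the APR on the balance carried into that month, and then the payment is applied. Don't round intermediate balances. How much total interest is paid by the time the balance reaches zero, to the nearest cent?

€2,326.35

Promo months 1–12 at r₀ = 4.5%/12 = 0.00375; months 13+ at r₁ = 18.6%/12 = 0.0155.
After month 12: iterate B ← B·(1+r₀) − €245.00 for 12 months → €6,542.80.
Then at r₁ with €245.00/mo: n₂ = −ln(1 − r₁·B/P)/ln(1+r₁) ≈ 34.74 → 35 more payments.
Total paid = 46·€245.00 + €181.35 = €11,451.35; interest = €11,451.35 − €9,125.00 = €2,326.35.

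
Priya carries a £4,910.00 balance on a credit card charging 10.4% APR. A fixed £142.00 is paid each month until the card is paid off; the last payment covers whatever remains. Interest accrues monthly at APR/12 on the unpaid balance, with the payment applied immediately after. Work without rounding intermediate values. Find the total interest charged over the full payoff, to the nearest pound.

£952

Monthly rate r = 10.4%/12 = 0.866667% = 0.00866667.
Payoff takes n = ⌈−ln(1 − rB₀/P)/ln(1+r)⌉ = ⌈41.278⌉ = 42 payments; the last is £39.67.
Total paid = 41·£142.00 + £39.67 = £5,861.67.
Total interest = total paid − principal = £5,861.67 − £4,910.00 = £951.67.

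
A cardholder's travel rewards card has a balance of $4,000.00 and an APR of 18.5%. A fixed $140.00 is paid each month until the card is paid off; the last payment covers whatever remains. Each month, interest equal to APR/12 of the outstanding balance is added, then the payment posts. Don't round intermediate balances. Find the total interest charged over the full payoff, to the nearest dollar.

$1,314

Monthly rate r = 18.5%/12 = 1.54167% = 0.0154167.
Payoff takes n = ⌈−ln(1 − rB₀/P)/ln(1+r)⌉ = ⌈37.955⌉ = 38 payments; the last is $133.69.
Total paid = 37·$140.00 + $133.69 = $5,313.69.
Total interest = total paid − principal = $5,313.69 − $4,000.00 = $1,313.69.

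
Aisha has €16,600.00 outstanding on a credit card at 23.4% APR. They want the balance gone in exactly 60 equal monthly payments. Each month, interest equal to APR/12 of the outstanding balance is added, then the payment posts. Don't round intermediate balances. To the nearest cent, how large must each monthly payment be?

Monthly rate r = 23.4%/12 = 1.95% = 0.0195.
Level-payment amortization: P = B₀·r / (1 − (1+r)^(−n)) = 16600.00·0.0195 / (1 − 1.0195^(−60)).
Denominator 1 − (1+r)^(−60) = 0.686118158.
P = 323.7 / 0.686118158 ≈ 471.78.

€471.78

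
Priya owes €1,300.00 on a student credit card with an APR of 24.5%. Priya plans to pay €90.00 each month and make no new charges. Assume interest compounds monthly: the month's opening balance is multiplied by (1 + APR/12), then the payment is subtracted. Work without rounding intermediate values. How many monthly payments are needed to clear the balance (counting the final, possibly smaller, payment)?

18 payments

Monthly rate r = 24.5%/12 = 2.04167% = 0.0204167.
Recurrence: B ← B·(1+r) − €90.00.
Month 1: interest €26.54; balance after payment €1,236.54.
Month 2: interest €25.25; balance after payment €1,171.79.
Closed form: n = −ln(1 − rB₀/P)/ln(1+r) = −ln(0.70509)/ln(1.02042) ≈ 17.289, so the balance reaches zero during payment 18.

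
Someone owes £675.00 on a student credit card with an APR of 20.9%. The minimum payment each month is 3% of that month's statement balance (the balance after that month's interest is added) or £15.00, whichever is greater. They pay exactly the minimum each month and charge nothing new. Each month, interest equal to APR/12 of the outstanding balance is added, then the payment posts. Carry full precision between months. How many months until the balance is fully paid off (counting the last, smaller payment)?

74 months

Monthly rate r = 20.9%/12 = 1.74167% = 0.0174167.
While 3% of the post-interest balance exceeds £15.00, each month B ← (B·(1+r))·(1 − 0.03), i.e. B shrinks by the factor (1+r)·0.97 = 0.98689.
This holds for months 1–25. Entering month 26 the balance is £485.36; 3% of the post-interest balance is now below £15.00, so the flat £15.00 minimum applies from here.
From month 26 a fixed £15.00 at rate r clears £485.36 in 49 more payments. Total: 25 + 49 = 74 months.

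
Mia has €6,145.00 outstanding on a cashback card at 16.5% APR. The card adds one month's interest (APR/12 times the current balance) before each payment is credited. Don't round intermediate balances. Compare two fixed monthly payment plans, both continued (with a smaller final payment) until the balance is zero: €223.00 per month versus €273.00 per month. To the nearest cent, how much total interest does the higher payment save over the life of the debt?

Monthly rate r = 16.5%/12 = 1.375% = 0.01375.
At €223.00/mo: n = ⌈−ln(1 − rB₀/P)/ln(1+r)⌉ = 35 payments (last €195.16); total interest = total paid − €6,145.00 = €1,632.16.
At €273.00/mo: 28 payments (last €32.58); total interest €1,258.58.
Interest saved = €1,632.16 − €1,258.58 = €373.58.

€373.58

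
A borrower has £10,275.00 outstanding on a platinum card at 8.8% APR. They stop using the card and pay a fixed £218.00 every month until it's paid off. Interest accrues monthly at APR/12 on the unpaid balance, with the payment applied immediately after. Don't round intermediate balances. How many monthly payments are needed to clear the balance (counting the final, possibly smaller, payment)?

59 months

Monthly rate r = 8.8%/12 = 0.733333% = 0.00733333.
Recurrence: B ← B·(1+r) − £218.00.
Month 1: interest £75.35; balance after payment £10,132.35.
Month 2: interest £74.30; balance after payment £9,988.65.
Closed form: n = −ln(1 − rB₀/P)/ln(1+r) = −ln(0.65436)/ln(1.00733) ≈ 58.044, so the balance reaches zero during payment 59.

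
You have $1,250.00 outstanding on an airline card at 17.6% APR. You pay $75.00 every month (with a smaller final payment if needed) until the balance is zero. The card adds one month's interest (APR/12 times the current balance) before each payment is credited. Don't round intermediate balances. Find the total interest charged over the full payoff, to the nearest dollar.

Monthly rate r = 17.6%/12 = 1.46667% = 0.0146667.
Payoff takes n = ⌈−ln(1 − rB₀/P)/ln(1+r)⌉ = ⌈19.251⌉ = 20 payments; the last is $18.95.
Total paid = 19·$75.00 + $18.95 = $1,443.95.
Total interest = total paid − principal = $1,443.95 − $1,250.00 = $193.95.

$194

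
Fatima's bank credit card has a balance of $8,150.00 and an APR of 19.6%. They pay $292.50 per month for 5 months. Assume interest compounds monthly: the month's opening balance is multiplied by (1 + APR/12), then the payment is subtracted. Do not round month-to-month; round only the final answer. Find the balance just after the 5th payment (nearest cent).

$7,326.62

Monthly rate r = 19.6%/12 = 1.63333% = 0.0163333.
Each month: B ← B·(1+r) − $292.50.
Month 1: interest $133.12; balance after payment $7,990.62.
Month 2: interest $130.51; balance after payment $7,828.63.
Month 3: interest $127.87; balance after payment $7,664.00.
Month 4: interest $125.18; balance after payment $7,496.68.
Month 5: interest $122.45; balance after payment $7,326.62.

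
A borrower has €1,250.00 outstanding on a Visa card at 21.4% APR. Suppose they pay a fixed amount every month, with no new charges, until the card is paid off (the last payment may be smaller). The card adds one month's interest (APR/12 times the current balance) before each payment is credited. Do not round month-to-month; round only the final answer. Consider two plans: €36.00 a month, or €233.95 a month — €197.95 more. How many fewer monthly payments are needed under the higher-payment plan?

49 fewer payments

Monthly rate r = 21.4%/12 = 1.78333% = 0.0178333.
At €36.00/mo: n = ⌈−ln(1 − rB₀/P)/ln(1+r)⌉ = 55 payments (last €22.48); total interest = total paid − €1,250.00 = €716.48.
At €233.95/mo: 6 payments (last €156.02); total interest €75.77.
Payments saved = 55 − 6 = 49.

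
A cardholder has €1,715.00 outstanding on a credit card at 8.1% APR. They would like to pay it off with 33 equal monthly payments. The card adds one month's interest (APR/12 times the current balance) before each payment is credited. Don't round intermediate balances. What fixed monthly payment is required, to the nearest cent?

Monthly rate r = 8.1%/12 = 0.675% = 0.00675.
Level-payment amortization: P = B₀·r / (1 − (1+r)^(−n)) = 1715.00·0.00675 / (1 − 1.00675^(−33)).
Denominator 1 − (1+r)^(−33) = 0.199085905.
P = 11.5762 / 0.199085905 ≈ 58.15.

€58.15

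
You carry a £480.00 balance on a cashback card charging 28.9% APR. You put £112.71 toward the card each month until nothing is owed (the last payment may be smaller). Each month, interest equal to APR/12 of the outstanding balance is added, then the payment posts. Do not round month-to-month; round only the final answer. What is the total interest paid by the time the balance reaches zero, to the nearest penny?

£32.85

Monthly rate r = 28.9%/12 = 2.40833% = 0.0240833.
Payoff takes n = ⌈−ln(1 − rB₀/P)/ln(1+r)⌉ = ⌈4.547⌉ = 5 payments; the last is £62.01.
Total paid = 4·£112.71 + £62.01 = £512.85.
Total interest = total paid − principal = £512.85 − £480.00 = £32.85.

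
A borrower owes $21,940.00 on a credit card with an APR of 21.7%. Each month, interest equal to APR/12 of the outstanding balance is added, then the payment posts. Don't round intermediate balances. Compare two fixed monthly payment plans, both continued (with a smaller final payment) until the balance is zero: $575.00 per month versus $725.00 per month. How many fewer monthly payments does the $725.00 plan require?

21 fewer payments

Monthly rate r = 21.7%/12 = 1.80833% = 0.0180833.
At $575.00/mo: n = ⌈−ln(1 − rB₀/P)/ln(1+r)⌉ = 66 payments (last $201.96); total interest = total paid − $21,940.00 = $15,636.96.
At $725.00/mo: 45 payments (last $156.15); total interest $10,116.15.
Payments saved = 66 − 45 = 21.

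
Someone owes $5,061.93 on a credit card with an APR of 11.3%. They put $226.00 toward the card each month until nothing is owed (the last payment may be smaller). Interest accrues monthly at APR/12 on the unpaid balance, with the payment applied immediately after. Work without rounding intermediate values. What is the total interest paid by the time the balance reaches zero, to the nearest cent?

Monthly rate r = 11.3%/12 = 0.941667% = 0.00941667.
Payoff takes n = ⌈−ln(1 − rB₀/P)/ln(1+r)⌉ = ⌈25.274⌉ = 26 payments; the last is $62.05.
Total paid = 25·$226.00 + $62.05 = $5,712.05.
Total interest = total paid − principal = $5,712.05 − $5,061.93 = $650.12.

$650.12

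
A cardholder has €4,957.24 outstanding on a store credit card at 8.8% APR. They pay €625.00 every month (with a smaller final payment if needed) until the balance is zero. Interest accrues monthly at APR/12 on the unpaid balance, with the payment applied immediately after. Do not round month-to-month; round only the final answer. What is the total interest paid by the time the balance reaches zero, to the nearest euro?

Monthly rate r = 8.8%/12 = 0.733333% = 0.00733333.
Payoff takes n = ⌈−ln(1 − rB₀/P)/ln(1+r)⌉ = ⌈8.202⌉ = 9 payments; the last is €126.33.
Total paid = 8·€625.00 + €126.33 = €5,126.33.
Total interest = total paid − principal = €5,126.33 − €4,957.24 = €169.09.

€169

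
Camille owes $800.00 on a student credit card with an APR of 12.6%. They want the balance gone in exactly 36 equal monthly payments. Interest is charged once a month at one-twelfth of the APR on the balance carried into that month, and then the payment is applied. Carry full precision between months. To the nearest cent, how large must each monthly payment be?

$26.80

Monthly rate r = 12.6%/12 = 1.05% = 0.0105.
Level-payment amortization: P = B₀·r / (1 − (1+r)^(−n)) = 800.00·0.0105 / (1 − 1.0105^(−36)).
Denominator 1 − (1+r)^(−36) = 0.313417772.
P = 8.4 / 0.313417772 ≈ 26.80.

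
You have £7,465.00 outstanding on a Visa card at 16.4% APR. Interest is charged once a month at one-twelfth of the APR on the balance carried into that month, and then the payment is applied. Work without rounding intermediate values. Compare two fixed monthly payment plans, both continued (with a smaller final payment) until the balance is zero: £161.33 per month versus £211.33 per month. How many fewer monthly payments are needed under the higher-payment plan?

Monthly rate r = 16.4%/12 = 1.36667% = 0.0136667.
At £161.33/mo: n = ⌈−ln(1 − rB₀/P)/ln(1+r)⌉ = 74 payments (last £116.59); total interest = total paid − £7,465.00 = £4,428.68.
At £211.33/mo: 49 payments (last £120.08); total interest £2,798.92.
Payments saved = 74 − 49 = 25.

25 fewer payments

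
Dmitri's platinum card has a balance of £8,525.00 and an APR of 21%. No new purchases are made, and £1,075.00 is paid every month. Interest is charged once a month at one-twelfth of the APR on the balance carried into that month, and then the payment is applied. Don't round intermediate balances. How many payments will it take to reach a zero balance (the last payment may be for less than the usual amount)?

9 payments

Monthly rate r = 21%/12 = 1.75% = 0.0175.
Recurrence: B ← B·(1+r) − £1,075.00.
Month 1: interest £149.19; balance after payment £7,599.19.
Month 2: interest £132.99; balance after payment £6,657.17.
Closed form: n = −ln(1 − rB₀/P)/ln(1+r) = −ln(0.86122)/ln(1.0175) ≈ 8.612, so the balance reaches zero during payment 9.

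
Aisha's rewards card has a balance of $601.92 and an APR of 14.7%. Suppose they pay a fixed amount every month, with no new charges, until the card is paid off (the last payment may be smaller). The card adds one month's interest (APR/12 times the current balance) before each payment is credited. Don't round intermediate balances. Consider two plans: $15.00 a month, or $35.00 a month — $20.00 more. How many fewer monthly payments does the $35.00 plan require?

Monthly rate r = 14.7%/12 = 1.225% = 0.01225.
At $15.00/mo: n = ⌈−ln(1 − rB₀/P)/ln(1+r)⌉ = 56 payments (last $8.36); total interest = total paid − $601.92 = $231.44.
At $35.00/mo: 20 payments (last $15.11); total interest $78.19.
Payments saved = 56 − 20 = 36.

36 fewer payments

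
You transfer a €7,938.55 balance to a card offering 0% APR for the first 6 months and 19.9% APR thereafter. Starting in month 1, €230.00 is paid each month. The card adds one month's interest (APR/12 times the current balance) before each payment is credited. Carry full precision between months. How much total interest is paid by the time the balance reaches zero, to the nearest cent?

€2,395.95

Promo months 1–6 at r₀ = 0%/12 = 0; months 7+ at r₁ = 19.9%/12 = 0.0165833.
After month 6 (no interest yet): B = €7,938.55 − 6·€230.00 = €6,558.55.
Then at r₁ with €230.00/mo: n₂ = −ln(1 − r₁·B/P)/ln(1+r₁) ≈ 38.93 → 39 more payments.
Total paid = 44·€230.00 + €214.50 = €10,334.50; interest = €10,334.50 − €7,938.55 = €2,395.95.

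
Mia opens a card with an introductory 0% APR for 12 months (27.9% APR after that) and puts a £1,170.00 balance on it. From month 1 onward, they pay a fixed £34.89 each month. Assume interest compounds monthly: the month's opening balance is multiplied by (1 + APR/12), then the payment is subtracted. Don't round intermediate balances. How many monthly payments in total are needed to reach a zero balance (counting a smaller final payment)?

43 months

Promo months 1–12 at r₀ = 0%/12 = 0; months 13+ at r₁ = 27.9%/12 = 0.02325.
After month 12 (no interest yet): B = £1,170.00 − 12·£34.89 = £751.32.
Then at r₁ with £34.89/mo: n₂ = −ln(1 − r₁·B/P)/ln(1+r₁) ≈ 30.22 → 31 more payments.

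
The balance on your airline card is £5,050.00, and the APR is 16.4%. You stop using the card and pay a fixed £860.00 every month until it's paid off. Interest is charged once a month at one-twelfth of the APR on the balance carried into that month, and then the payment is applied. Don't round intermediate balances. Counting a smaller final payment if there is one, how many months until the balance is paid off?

7 payments

Monthly rate r = 16.4%/12 = 1.36667% = 0.0136667.
Recurrence: B ← B·(1+r) − £860.00.
Month 1: interest £69.02; balance after payment £4,259.02.
Month 2: interest £58.21; balance after payment £3,457.22.
Closed form: n = −ln(1 − rB₀/P)/ln(1+r) = −ln(0.91975)/ln(1.01367) ≈ 6.163, so the balance reaches zero during payment 7.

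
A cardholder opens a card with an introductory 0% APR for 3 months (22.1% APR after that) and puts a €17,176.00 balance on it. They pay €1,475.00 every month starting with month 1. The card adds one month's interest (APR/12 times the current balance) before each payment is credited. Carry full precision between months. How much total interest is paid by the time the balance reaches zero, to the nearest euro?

€1,268

Promo months 1–3 at r₀ = 0%/12 = 0; months 4+ at r₁ = 22.1%/12 = 0.0184167.
After month 3 (no interest yet): B = €17,176.00 − 3·€1,475.00 = €12,751.00.
Then at r₁ with €1,475.00/mo: n₂ = −ln(1 − r₁·B/P)/ln(1+r₁) ≈ 9.50 → 10 more payments.
Total paid = 12·€1,475.00 + €744.38 = €18,444.38; interest = €18,444.38 − €17,176.00 = €1,268.38.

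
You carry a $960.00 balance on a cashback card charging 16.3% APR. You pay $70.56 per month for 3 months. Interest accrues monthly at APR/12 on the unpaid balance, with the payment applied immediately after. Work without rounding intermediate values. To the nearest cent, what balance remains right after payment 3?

$785.09

Monthly rate r = 16.3%/12 = 1.35833% = 0.0135833.
Each month: B ← B·(1+r) − $70.56.
Month 1: interest $13.04; balance after payment $902.48.
Month 2: interest $12.26; balance after payment $844.18.
Month 3: interest $11.47; balance after payment $785.09.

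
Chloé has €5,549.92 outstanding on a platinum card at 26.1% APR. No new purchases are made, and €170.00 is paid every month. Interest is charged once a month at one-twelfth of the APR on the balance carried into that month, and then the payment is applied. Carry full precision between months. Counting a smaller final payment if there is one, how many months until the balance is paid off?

58 payments

Monthly rate r = 26.1%/12 = 2.175% = 0.02175.
Recurrence: B ← B·(1+r) − €170.00.
Month 1: interest €120.71; balance after payment €5,500.63.
Month 2: interest €119.64; balance after payment €5,450.27.
Closed form: n = −ln(1 − rB₀/P)/ln(1+r) = −ln(0.28994)/ln(1.02175) ≈ 57.541, so the balance reaches zero during payment 58.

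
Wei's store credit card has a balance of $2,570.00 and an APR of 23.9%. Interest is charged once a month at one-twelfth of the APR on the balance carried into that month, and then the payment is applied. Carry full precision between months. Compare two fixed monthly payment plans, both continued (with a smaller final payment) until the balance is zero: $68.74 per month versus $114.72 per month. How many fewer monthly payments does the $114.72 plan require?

40 fewer payments

Monthly rate r = 23.9%/12 = 1.99167% = 0.0199167.
At $68.74/mo: n = ⌈−ln(1 − rB₀/P)/ln(1+r)⌉ = 70 payments (last $15.09); total interest = total paid − $2,570.00 = $2,188.15.
At $114.72/mo: 30 payments (last $110.62); total interest $867.50.
Payments saved = 70 − 30 = 40.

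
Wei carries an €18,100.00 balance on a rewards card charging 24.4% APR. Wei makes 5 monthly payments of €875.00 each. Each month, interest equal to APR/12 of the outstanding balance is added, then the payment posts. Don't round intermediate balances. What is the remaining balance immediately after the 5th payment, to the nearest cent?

€15,459.97

Monthly rate r = 24.4%/12 = 2.03333% = 0.0203333.
Each month: B ← B·(1+r) − €875.00.
Month 1: interest €368.03; balance after payment €17,593.03.
Month 2: interest €357.73; balance after payment €17,075.76.
Month 3: interest €347.21; balance after payment €16,547.97.
Month 4: interest €336.48; balance after payment €16,009.44.
Month 5: interest €325.53; balance after payment €15,459.97.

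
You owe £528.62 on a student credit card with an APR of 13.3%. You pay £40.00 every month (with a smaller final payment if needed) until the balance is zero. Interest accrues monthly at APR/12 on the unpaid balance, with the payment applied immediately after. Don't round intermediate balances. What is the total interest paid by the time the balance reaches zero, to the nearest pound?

Monthly rate r = 13.3%/12 = 1.10833% = 0.0110833.
Payoff takes n = ⌈−ln(1 − rB₀/P)/ln(1+r)⌉ = ⌈14.369⌉ = 15 payments; the last is £14.80.
Total paid = 14·£40.00 + £14.80 = £574.80.
Total interest = total paid − principal = £574.80 − £528.62 = £46.18.

£46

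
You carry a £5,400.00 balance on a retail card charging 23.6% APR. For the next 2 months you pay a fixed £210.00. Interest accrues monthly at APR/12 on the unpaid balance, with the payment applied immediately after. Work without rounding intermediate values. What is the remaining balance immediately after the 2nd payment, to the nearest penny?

£5,190.36

Monthly rate r = 23.6%/12 = 1.96667% = 0.0196667.
Each month: B ← B·(1+r) − £210.00.
Month 1: interest £106.20; balance after payment £5,296.20.
Month 2: interest £104.16; balance after payment £5,190.36.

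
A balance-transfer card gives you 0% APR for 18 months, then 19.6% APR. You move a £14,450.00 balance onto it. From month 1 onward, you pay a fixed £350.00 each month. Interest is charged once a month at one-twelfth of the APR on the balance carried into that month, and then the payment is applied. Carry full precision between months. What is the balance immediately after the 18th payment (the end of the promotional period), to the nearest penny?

Promo months 1–18 at r₀ = 0%/12 = 0; months 19+ at r₁ = 19.6%/12 = 0.0163333.
After month 18 (no interest yet): B = £14,450.00 − 18·£350.00 = £8,150.00.

£8,150.00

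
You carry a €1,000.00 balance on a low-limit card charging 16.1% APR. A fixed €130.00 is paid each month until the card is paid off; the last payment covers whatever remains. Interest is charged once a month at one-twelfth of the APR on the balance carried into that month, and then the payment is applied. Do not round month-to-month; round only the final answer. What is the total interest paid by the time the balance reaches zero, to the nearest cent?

€62.64

Monthly rate r = 16.1%/12 = 1.34167% = 0.0134167.
Payoff takes n = ⌈−ln(1 − rB₀/P)/ln(1+r)⌉ = ⌈8.173⌉ = 9 payments; the last is €22.64.
Total paid = 8·€130.00 + €22.64 = €1,062.64.
Total interest = total paid − principal = €1,062.64 − €1,000.00 = €62.64.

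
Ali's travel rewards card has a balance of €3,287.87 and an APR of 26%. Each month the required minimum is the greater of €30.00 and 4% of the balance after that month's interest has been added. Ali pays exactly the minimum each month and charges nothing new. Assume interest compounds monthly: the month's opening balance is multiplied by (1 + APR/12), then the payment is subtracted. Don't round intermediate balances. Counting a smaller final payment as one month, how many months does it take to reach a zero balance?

Monthly rate r = 26%/12 = 2.16667% = 0.0216667.
While 4% of the post-interest balance exceeds €30.00, each month B ← (B·(1+r))·(1 − 0.04), i.e. B shrinks by the factor (1+r)·0.96 = 0.9808.
This holds for months 1–78. Entering month 79 the balance is €724.75; 4% of the post-interest balance is now below €30.00, so the flat €30.00 minimum applies from here.
From month 79 a fixed €30.00 at rate r clears €724.75 in 35 more payments. Total: 78 + 35 = 113 months.

113 months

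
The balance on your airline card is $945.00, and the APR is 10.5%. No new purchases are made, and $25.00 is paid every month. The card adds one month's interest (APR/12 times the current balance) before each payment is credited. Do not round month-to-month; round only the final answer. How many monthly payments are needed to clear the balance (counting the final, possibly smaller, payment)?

Monthly rate r = 10.5%/12 = 0.875% = 0.00875.
Recurrence: B ← B·(1+r) − $25.00.
Month 1: interest $8.27; balance after payment $928.27.
Month 2: interest $8.12; balance after payment $911.39.
Closed form: n = −ln(1 − rB₀/P)/ln(1+r) = −ln(0.66925)/ln(1.00875) ≈ 46.097, so the balance reaches zero during payment 47.

47 payments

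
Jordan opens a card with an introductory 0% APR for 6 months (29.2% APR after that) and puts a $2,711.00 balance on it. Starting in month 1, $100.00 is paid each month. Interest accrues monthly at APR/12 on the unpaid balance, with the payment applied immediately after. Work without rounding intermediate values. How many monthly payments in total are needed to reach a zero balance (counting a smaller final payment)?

Promo months 1–6 at r₀ = 0%/12 = 0; months 7+ at r₁ = 29.2%/12 = 0.0243333.
After month 6 (no interest yet): B = $2,711.00 − 6·$100.00 = $2,111.00.
Then at r₁ with $100.00/mo: n₂ = −ln(1 − r₁·B/P)/ln(1+r₁) ≈ 29.98 → 30 more payments.

36 months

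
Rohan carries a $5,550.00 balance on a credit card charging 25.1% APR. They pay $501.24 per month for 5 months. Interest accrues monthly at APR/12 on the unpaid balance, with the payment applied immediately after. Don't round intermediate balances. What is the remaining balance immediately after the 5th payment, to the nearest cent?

Monthly rate r = 25.1%/12 = 2.09167% = 0.0209167.
Each month: B ← B·(1+r) − $501.24.
Month 1: interest $116.09; balance after payment $5,164.85.
Month 2: interest $108.03; balance after payment $4,771.64.
Month 3: interest $99.81; balance after payment $4,370.21.
Month 4: interest $91.41; balance after payment $3,960.38.
Month 5: interest $82.84; balance after payment $3,541.97.

$3,541.97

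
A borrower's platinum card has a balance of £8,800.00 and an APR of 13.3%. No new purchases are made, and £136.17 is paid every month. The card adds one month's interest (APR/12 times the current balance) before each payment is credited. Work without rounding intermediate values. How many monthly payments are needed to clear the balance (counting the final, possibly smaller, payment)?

115 payments

Monthly rate r = 13.3%/12 = 1.10833% = 0.0110833.
Recurrence: B ← B·(1+r) − £136.17.
Month 1: interest £97.53; balance after payment £8,761.36.
Month 2: interest £97.11; balance after payment £8,722.30.
Closed form: n = −ln(1 − rB₀/P)/ln(1+r) = −ln(0.28374)/ln(1.01108) ≈ 114.286, so the balance reaches zero during payment 115.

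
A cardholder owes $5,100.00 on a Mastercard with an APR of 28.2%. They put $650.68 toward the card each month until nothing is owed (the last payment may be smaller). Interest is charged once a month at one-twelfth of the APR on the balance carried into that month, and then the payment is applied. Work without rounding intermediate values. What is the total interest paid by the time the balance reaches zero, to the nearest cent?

$604.05

Monthly rate r = 28.2%/12 = 2.35% = 0.0235.
Payoff takes n = ⌈−ln(1 − rB₀/P)/ln(1+r)⌉ = ⌈8.764⌉ = 9 payments; the last is $498.61.
Total paid = 8·$650.68 + $498.61 = $5,704.05.
Total interest = total paid − principal = $5,704.05 − $5,100.00 = $604.05.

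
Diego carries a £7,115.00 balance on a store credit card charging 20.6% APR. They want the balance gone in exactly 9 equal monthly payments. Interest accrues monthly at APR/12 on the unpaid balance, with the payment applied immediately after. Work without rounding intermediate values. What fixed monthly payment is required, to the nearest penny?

£859.95

Monthly rate r = 20.6%/12 = 1.71667% = 0.0171667.
Level-payment amortization: P = B₀·r / (1 − (1+r)^(−n)) = 7115.00·0.0171667 / (1 − 1.01717^(−9)).
Denominator 1 − (1+r)^(−9) = 0.142032328.
P = 122.141 / 0.142032328 ≈ 859.95.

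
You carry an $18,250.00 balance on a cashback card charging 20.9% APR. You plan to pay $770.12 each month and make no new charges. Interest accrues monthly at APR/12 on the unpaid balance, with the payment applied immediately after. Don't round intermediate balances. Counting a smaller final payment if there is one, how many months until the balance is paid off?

Monthly rate r = 20.9%/12 = 1.74167% = 0.0174167.
Recurrence: B ← B·(1+r) − $770.12.
Month 1: interest $317.85; balance after payment $17,797.73.
Month 2: interest $309.98; balance after payment $17,337.59.
Closed form: n = −ln(1 − rB₀/P)/ln(1+r) = −ln(0.58727)/ln(1.01742) ≈ 30.827, so the balance reaches zero during payment 31.

31 payments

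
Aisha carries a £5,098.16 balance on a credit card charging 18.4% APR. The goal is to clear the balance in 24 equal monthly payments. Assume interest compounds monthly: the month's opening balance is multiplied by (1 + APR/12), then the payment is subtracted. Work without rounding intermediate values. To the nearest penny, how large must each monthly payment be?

£255.51

Monthly rate r = 18.4%/12 = 1.53333% = 0.0153333.
Level-payment amortization: P = B₀·r / (1 − (1+r)^(−n)) = 5098.16·0.0153333 / (1 − 1.01533^(−24)).
Denominator 1 − (1+r)^(−24) = 0.305947157.
P = 78.1718 / 0.305947157 ≈ 255.51.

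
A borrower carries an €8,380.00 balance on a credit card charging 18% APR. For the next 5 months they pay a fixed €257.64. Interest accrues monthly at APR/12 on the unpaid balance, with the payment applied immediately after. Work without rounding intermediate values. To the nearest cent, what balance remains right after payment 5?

Monthly rate r = 18%/12 = 1.5% = 0.015.
Each month: B ← B·(1+r) − €257.64.
Month 1: interest €125.70; balance after payment €8,248.06.
Month 2: interest €123.72; balance after payment €8,114.14.
Month 3: interest €121.71; balance after payment €7,978.21.
Month 4: interest €119.67; balance after payment €7,840.25.
Month 5: interest €117.60; balance after payment €7,700.21.

€7,700.21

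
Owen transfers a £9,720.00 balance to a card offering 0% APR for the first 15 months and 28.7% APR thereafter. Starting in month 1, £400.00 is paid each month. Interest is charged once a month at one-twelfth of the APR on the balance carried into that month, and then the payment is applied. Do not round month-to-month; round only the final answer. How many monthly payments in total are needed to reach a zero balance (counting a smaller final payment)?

Promo months 1–15 at r₀ = 0%/12 = 0; months 16+ at r₁ = 28.7%/12 = 0.0239167.
After month 15 (no interest yet): B = £9,720.00 − 15·£400.00 = £3,720.00.
Then at r₁ with £400.00/mo: n₂ = −ln(1 − r₁·B/P)/ln(1+r₁) ≈ 10.64 → 11 more payments.

26 payments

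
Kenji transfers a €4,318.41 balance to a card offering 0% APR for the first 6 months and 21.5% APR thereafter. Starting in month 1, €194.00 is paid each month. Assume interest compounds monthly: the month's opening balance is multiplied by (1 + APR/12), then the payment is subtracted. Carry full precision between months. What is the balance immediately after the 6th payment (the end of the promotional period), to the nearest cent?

Promo months 1–6 at r₀ = 0%/12 = 0; months 7+ at r₁ = 21.5%/12 = 0.0179167.
After month 6 (no interest yet): B = €4,318.41 − 6·€194.00 = €3,154.41.

€3,154.41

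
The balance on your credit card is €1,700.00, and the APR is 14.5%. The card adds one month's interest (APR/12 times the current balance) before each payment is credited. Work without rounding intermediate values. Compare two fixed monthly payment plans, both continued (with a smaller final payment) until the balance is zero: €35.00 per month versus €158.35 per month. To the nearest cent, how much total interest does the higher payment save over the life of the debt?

Monthly rate r = 14.5%/12 = 1.20833% = 0.0120833.
At €35.00/mo: n = ⌈−ln(1 − rB₀/P)/ln(1+r)⌉ = 74 payments (last €21.27); total interest = total paid − €1,700.00 = €876.27.
At €158.35/mo: 12 payments (last €90.20); total interest €132.05.
Interest saved = €876.27 − €132.05 = €744.22.

€744.22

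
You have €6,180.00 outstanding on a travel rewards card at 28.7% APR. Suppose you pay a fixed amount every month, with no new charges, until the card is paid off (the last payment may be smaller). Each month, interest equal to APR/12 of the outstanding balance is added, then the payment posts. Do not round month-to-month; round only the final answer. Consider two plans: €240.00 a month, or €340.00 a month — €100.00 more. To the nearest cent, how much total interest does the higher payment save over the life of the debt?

Monthly rate r = 28.7%/12 = 2.39167% = 0.0239167.
At €240.00/mo: n = ⌈−ln(1 − rB₀/P)/ln(1+r)⌉ = 41 payments (last €115.73); total interest = total paid − €6,180.00 = €3,535.73.
At €340.00/mo: 25 payments (last €46.38); total interest €2,026.38.
Interest saved = €3,535.73 − €2,026.38 = €1,509.35.

€1,509.35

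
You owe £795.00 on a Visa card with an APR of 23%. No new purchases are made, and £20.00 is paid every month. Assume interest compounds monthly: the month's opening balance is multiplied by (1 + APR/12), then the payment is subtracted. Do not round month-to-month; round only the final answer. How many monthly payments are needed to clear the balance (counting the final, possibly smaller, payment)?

76 months

Monthly rate r = 23%/12 = 1.91667% = 0.0191667.
Recurrence: B ← B·(1+r) − £20.00.
Month 1: interest £15.24; balance after payment £790.24.
Month 2: interest £15.15; balance after payment £785.38.
Closed form: n = −ln(1 − rB₀/P)/ln(1+r) = −ln(0.23813)/ln(1.01917) ≈ 75.583, so the balance reaches zero during payment 76.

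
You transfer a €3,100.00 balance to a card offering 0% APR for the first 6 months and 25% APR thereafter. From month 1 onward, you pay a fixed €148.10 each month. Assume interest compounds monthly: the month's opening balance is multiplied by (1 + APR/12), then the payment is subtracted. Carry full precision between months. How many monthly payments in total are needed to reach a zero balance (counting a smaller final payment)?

Promo months 1–6 at r₀ = 0%/12 = 0; months 7+ at r₁ = 25%/12 = 0.0208333.
After month 6 (no interest yet): B = €3,100.00 − 6·€148.10 = €2,211.40.
Then at r₁ with €148.10/mo: n₂ = −ln(1 − r₁·B/P)/ln(1+r₁) ≈ 18.07 → 19 more payments.

25 payments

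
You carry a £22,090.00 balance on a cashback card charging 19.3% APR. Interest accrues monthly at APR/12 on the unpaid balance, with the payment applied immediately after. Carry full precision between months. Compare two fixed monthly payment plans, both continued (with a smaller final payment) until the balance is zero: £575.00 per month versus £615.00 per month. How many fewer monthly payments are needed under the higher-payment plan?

Monthly rate r = 19.3%/12 = 1.60833% = 0.0160833.
At £575.00/mo: n = ⌈−ln(1 − rB₀/P)/ln(1+r)⌉ = 61 payments (last £170.25); total interest = total paid − £22,090.00 = £12,580.25.
At £615.00/mo: 55 payments (last £16.76); total interest £11,136.76.
Payments saved = 61 − 55 = 6.

6 fewer payments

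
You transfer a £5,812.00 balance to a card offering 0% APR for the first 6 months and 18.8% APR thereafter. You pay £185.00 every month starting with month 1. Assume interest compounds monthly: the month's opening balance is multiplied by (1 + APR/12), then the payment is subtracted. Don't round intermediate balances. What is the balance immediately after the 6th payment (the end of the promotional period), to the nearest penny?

Promo months 1–6 at r₀ = 0%/12 = 0; months 7+ at r₁ = 18.8%/12 = 0.0156667.
After month 6 (no interest yet): B = £5,812.00 − 6·£185.00 = £4,702.00.

£4,702.00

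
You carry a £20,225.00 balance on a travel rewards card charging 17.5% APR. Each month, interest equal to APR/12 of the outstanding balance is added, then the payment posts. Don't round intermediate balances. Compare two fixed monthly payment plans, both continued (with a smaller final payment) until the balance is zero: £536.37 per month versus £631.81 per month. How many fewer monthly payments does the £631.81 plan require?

12 fewer payments

Monthly rate r = 17.5%/12 = 1.45833% = 0.0145833.
At £536.37/mo: n = ⌈−ln(1 − rB₀/P)/ln(1+r)⌉ = 56 payments (last £74.05); total interest = total paid − £20,225.00 = £9,349.40.
At £631.81/mo: 44 payments (last £278.69); total interest £7,221.52.
Payments saved = 56 − 44 = 12.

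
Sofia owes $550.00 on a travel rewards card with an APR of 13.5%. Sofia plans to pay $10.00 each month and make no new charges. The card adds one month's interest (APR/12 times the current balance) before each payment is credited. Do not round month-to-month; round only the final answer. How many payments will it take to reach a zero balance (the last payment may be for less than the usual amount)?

87 payments

Monthly rate r = 13.5%/12 = 1.125% = 0.01125.
Recurrence: B ← B·(1+r) − $10.00.
Month 1: interest $6.19; balance after payment $546.19.
Month 2: interest $6.14; balance after payment $542.33.
Closed form: n = −ln(1 − rB₀/P)/ln(1+r) = −ln(0.38125)/ln(1.01125) ≈ 86.197, so the balance reaches zero during payment 87.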